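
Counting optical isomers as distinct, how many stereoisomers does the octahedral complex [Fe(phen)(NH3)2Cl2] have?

An octahedron has six vertices in three trans pairs; every non-trans pair is cis.
Each phen is bidentate and must span two cis positions.
Working through the distinct placements yields 3 geometric isomers: NH3 cis, Cl trans; NH3 cis, Cl cis (chiral); NH3 trans, Cl cis.
One of these lacks any improper symmetry element and so occurs as an enantiomeric pair, giving 3 + 1 = 4 stereoisomers in total.

4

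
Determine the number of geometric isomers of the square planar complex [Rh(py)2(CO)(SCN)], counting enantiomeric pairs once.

2

The distinct arrangements are (2 in all): py cis; py trans.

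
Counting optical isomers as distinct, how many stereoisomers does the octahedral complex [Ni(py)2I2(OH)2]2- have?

6

The six octahedral sites form three mutually perpendicular trans pairs.
There are 5 geometric isomers: py trans, I trans, OH trans; py cis, I trans, OH cis; py trans, I cis, OH cis; py cis, I cis, OH cis (chiral); py cis, I cis, OH trans.
One of these lacks any improper symmetry element and so occurs as an enantiomeric pair, giving 5 + 1 = 6 stereoisomers in total.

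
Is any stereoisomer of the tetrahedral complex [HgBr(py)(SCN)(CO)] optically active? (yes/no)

yes

In a tetrahedral complex all four positions are equivalent and every pair of ligands is adjacent — there is no cis/trans distinction.
Only one geometric arrangement is possible; it has no improper symmetry element, so it exists as a pair of enantiomers (2 stereoisomers).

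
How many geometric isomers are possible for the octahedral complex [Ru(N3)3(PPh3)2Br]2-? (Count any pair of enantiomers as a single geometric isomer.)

In an octahedral complex each vertex has one trans partner and four cis neighbours.
Systematic placement gives 3 geometric isomers: N3 mer, PPh3 trans; N3 fac, PPh3 cis; N3 mer, PPh3 cis.

3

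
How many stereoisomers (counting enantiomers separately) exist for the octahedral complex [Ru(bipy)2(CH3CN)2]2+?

The six octahedral sites form three mutually perpendicular trans pairs.
Each bipy is bidentate and must span two cis positions.
The distinct arrangements are (2 in all): CH3CN trans; CH3CN cis (chiral).
One of these lacks any improper symmetry element and so occurs as an enantiomeric pair, giving 2 + 1 = 3 stereoisomers in total.

3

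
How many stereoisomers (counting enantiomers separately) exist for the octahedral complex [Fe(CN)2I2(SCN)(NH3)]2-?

An octahedron has six vertices in three trans pairs; every non-trans pair is cis.
Systematic placement gives 6 geometric isomers: CN trans, I trans; CN trans, I cis; CN cis, I cis (3 arrangements, 2 chiral); CN cis, I trans.
Of these, 2 lack any improper symmetry element and so occur as enantiomeric pairs, giving 6 + 2 = 8 stereoisomers in total.

8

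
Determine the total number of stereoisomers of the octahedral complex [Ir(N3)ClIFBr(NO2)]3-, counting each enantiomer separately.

Systematic enumeration (placing each ligand type in turn and discarding arrangements equivalent by rotation or reflection) gives 15 geometric isomers.
Of these, 15 lack any improper symmetry element and so occur as enantiomeric pairs, giving 15 + 15 = 30 stereoisomers in total.

30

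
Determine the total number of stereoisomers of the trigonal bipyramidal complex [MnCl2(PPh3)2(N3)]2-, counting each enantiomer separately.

6

A trigonal bipyramid has two axial and three equatorial sites, which are chemically inequivalent.
Exhaustive case analysis gives 5 geometric isomers.
One of these lacks any improper symmetry element and so occurs as an enantiomeric pair, giving 5 + 1 = 6 stereoisomers in total.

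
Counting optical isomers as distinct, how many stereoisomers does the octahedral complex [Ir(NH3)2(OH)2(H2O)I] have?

8

In an octahedral complex each vertex has one trans partner and four cis neighbours.
Working through the distinct placements yields 6 geometric isomers: NH3 trans, OH trans; NH3 cis, OH cis (3 arrangements, 2 chiral); NH3 cis, OH trans; NH3 trans, OH cis.
Of these, 2 lack any improper symmetry element and so occur as enantiomeric pairs, giving 6 + 2 = 8 stereoisomers in total.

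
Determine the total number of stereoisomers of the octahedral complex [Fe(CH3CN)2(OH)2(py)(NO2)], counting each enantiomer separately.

8

An octahedron has six vertices in three trans pairs; every non-trans pair is cis.
Systematic placement gives 6 geometric isomers: CH3CN trans, OH cis; CH3CN trans, OH trans; CH3CN cis, OH cis (3 arrangements, 2 chiral); CH3CN cis, OH trans.
Of these, 2 lack any improper symmetry element and so occur as enantiomeric pairs, giving 6 + 2 = 8 stereoisomers in total.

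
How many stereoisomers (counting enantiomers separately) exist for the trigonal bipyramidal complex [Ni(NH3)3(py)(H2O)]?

4

There are 4 geometric isomers: py equatorial, H2O axial; py axial, H2O axial; py equatorial, H2O equatorial; py axial, H2O equatorial.
Each arrangement has an internal mirror plane or centre of symmetry, so none is chiral.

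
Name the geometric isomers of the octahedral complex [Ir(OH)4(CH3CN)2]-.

cis and trans

In an octahedral complex each vertex has one trans partner and four cis neighbours.
Working through the distinct placements yields 2 geometric isomers: CH3CN trans; CH3CN cis.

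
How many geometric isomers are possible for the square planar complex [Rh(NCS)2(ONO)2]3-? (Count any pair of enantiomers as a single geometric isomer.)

In a square planar complex each vertex has one trans partner and two cis neighbours.
There are 2 geometric isomers: NCS cis; NCS trans.

2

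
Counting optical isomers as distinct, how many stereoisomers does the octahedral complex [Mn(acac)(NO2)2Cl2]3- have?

The six octahedral sites form three mutually perpendicular trans pairs.
Each acac is bidentate and must span two cis positions.
Working through the distinct placements yields 3 geometric isomers: NO2 cis, Cl trans; NO2 cis, Cl cis (chiral); NO2 trans, Cl cis.
One of these lacks any improper symmetry element and so occurs as an enantiomeric pair, giving 3 + 1 = 4 stereoisomers in total.

4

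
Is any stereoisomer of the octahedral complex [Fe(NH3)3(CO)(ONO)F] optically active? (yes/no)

yes

An octahedron has six vertices in three trans pairs; every non-trans pair is cis.
The distinct arrangements are (4 in all): NH3 mer (3 arrangements); NH3 fac (chiral).
One of these lacks any improper symmetry element and so occurs as an enantiomeric pair, giving 4 + 1 = 5 stereoisomers in total.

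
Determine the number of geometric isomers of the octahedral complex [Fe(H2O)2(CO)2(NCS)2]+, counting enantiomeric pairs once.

The six octahedral sites form three mutually perpendicular trans pairs.
Systematic placement gives 5 geometric isomers: H2O trans, CO trans, NCS trans; H2O cis, CO trans, NCS cis; H2O cis, CO cis, NCS trans; H2O cis, CO cis, NCS cis (chiral); H2O trans, CO cis, NCS cis.

5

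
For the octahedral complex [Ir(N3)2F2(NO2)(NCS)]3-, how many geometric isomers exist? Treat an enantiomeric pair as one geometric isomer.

The six octahedral sites form three mutually perpendicular trans pairs.
Systematic placement gives 6 geometric isomers: N3 trans, F trans; N3 cis, F trans; N3 cis, F cis (3 arrangements, 2 chiral); N3 trans, F cis.

6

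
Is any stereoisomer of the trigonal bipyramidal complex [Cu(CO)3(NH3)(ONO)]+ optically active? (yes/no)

no

In a trigonal bipyramid the two axial positions differ from the three equatorial ones.
There are 4 geometric isomers: NH3 equatorial, ONO equatorial; NH3 axial, ONO equatorial; NH3 equatorial, ONO axial; NH3 axial, ONO axial.
Each arrangement has an internal mirror plane or centre of symmetry, so none is chiral.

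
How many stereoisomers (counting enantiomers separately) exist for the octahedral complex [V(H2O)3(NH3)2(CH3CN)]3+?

3

There are 3 geometric isomers: H2O mer, NH3 trans; H2O fac, NH3 cis; H2O mer, NH3 cis.
Each arrangement has an internal mirror plane or centre of symmetry, so none is chiral.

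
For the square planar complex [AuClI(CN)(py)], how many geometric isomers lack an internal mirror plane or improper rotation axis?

0

A square has two trans pairs of vertices; adjacent vertices are cis.
There are 3 geometric isomers: (CN/I trans, Cl/py trans); (CN/py trans, Cl/I trans); (CN/Cl trans, I/py trans).
Each arrangement has an internal mirror plane or centre of symmetry, so none is chiral.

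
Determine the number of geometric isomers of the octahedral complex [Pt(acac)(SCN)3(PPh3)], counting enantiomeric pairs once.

2

In an octahedral complex each vertex has one trans partner and four cis neighbours.
Each acac is bidentate and must span two cis positions.
The distinct arrangements are (2 in all): SCN fac; SCN mer.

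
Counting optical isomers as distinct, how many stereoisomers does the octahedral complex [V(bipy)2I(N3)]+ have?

In an octahedral complex each vertex has one trans partner and four cis neighbours.
Each bipy is bidentate and must span two cis positions.
Systematic placement gives 2 geometric isomers: I and N3 mutually trans; I and N3 mutually cis (chiral).
One of these lacks any improper symmetry element and so occurs as an enantiomeric pair, giving 2 + 1 = 3 stereoisomers in total.

3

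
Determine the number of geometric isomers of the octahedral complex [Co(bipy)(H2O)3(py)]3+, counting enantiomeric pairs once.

In an octahedral complex each vertex has one trans partner and four cis neighbours.
Each bipy is bidentate and must span two cis positions.
Systematic placement gives 2 geometric isomers: H2O mer; H2O fac.

2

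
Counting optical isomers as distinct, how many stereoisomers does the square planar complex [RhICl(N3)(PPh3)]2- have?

3

A square has two trans pairs of vertices; adjacent vertices are cis.
The distinct arrangements are (3 in all): (Cl/N3 trans, I/PPh3 trans); (Cl/PPh3 trans, I/N3 trans); (Cl/I trans, N3/PPh3 trans).
Each arrangement has an internal mirror plane or centre of symmetry, so none is chiral.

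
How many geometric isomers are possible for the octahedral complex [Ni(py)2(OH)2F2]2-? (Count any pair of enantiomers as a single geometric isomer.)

5

The six octahedral sites form three mutually perpendicular trans pairs.
Working through the distinct placements yields 5 geometric isomers: py trans, OH trans, F trans; py cis, OH cis, F trans; py trans, OH cis, F cis; py cis, OH cis, F cis (chiral); py cis, OH trans, F cis.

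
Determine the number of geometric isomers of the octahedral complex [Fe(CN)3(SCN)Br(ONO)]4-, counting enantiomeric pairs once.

4

The six octahedral sites form three mutually perpendicular trans pairs.
There are 4 geometric isomers: CN mer (3 arrangements); CN fac (chiral).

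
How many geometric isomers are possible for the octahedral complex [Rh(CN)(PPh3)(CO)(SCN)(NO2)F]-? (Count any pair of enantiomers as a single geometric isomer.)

Exhaustive case analysis gives 15 geometric isomers.

15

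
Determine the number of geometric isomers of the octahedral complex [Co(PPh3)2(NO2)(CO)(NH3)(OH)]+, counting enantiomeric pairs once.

9

An octahedron has six vertices in three trans pairs; every non-trans pair is cis.
Systematic enumeration (placing each ligand type in turn and discarding arrangements equivalent by rotation or reflection) gives 9 geometric isomers.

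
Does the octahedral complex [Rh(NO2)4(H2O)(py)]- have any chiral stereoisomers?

In an octahedral complex each vertex has one trans partner and four cis neighbours.
There are 2 geometric isomers: H2O and py mutually cis; H2O and py mutually trans.
Each arrangement has an internal mirror plane or centre of symmetry, so none is chiral.

no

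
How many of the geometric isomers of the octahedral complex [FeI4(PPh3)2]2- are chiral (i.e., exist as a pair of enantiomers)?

There are 2 geometric isomers: PPh3 trans; PPh3 cis.
Each arrangement has an internal mirror plane or centre of symmetry, so none is chiral.

0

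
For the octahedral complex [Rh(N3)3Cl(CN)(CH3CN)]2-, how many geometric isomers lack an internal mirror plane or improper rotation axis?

1

An octahedron has six vertices in three trans pairs; every non-trans pair is cis.
Systematic placement gives 4 geometric isomers: N3 mer (3 arrangements); N3 fac (chiral).
One of these lacks any improper symmetry element and so occurs as an enantiomeric pair, giving 4 + 1 = 5 stereoisomers in total.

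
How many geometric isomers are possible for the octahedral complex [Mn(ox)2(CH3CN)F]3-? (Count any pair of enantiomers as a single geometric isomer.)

The six octahedral sites form three mutually perpendicular trans pairs.
Each ox is bidentate and must span two cis positions.
The distinct arrangements are (2 in all): CH3CN and F mutually trans; CH3CN and F mutually cis (chiral).

2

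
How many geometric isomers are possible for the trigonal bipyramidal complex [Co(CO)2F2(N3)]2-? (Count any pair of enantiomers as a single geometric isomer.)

5

In a trigonal bipyramid the two axial positions differ from the three equatorial ones.
Exhaustive case analysis gives 5 geometric isomers.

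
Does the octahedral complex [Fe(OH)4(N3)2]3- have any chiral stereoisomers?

In an octahedral complex each vertex has one trans partner and four cis neighbours.
The distinct arrangements are (2 in all): N3 trans; N3 cis.
Each arrangement has an internal mirror plane or centre of symmetry, so none is chiral.

no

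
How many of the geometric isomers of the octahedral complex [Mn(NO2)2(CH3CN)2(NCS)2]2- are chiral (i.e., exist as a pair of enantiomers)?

1

There are 5 geometric isomers: NO2 trans, CH3CN trans, NCS trans; NO2 cis, CH3CN trans, NCS cis; NO2 trans, CH3CN cis, NCS cis; NO2 cis, CH3CN cis, NCS cis (chiral); NO2 cis, CH3CN cis, NCS trans.
One of these lacks any improper symmetry element and so occurs as an enantiomeric pair, giving 5 + 1 = 6 stereoisomers in total.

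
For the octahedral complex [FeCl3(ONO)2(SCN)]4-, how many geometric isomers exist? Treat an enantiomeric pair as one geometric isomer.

3

An octahedron has six vertices in three trans pairs; every non-trans pair is cis.
Systematic placement gives 3 geometric isomers: Cl mer, ONO cis; Cl mer, ONO trans; Cl fac, ONO cis.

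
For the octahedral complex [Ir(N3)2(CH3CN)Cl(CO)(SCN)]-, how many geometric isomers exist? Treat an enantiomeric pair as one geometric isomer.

9

The six octahedral sites form three mutually perpendicular trans pairs.
Systematic enumeration (placing each ligand type in turn and discarding arrangements equivalent by rotation or reflection) gives 9 geometric isomers.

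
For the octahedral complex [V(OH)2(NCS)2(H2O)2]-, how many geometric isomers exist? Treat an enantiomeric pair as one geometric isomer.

In an octahedral complex each vertex has one trans partner and four cis neighbours.
There are 5 geometric isomers: OH trans, NCS trans, H2O trans; OH cis, NCS cis, H2O trans; OH trans, NCS cis, H2O cis; OH cis, NCS cis, H2O cis (chiral); OH cis, NCS trans, H2O cis.

5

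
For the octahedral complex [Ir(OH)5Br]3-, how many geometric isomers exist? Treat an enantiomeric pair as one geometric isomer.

1

An octahedron has six vertices in three trans pairs; every non-trans pair is cis.
Only one geometric arrangement is possible.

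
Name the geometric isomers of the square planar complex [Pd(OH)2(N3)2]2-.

cis and trans

In a square planar complex each vertex has one trans partner and two cis neighbours.
Systematic placement gives 2 geometric isomers: OH cis; OH trans.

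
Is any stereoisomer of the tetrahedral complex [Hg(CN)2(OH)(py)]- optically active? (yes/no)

Only one geometric arrangement is possible.

no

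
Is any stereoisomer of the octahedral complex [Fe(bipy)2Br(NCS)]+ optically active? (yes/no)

yes

In an octahedral complex each vertex has one trans partner and four cis neighbours.
Each bipy is bidentate and must span two cis positions.
Working through the distinct placements yields 2 geometric isomers: Br and NCS mutually trans; Br and NCS mutually cis (chiral).
One of these lacks any improper symmetry element and so occurs as an enantiomeric pair, giving 2 + 1 = 3 stereoisomers in total.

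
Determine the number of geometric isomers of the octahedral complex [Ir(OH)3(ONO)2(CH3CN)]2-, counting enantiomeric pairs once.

An octahedron has six vertices in three trans pairs; every non-trans pair is cis.
The distinct arrangements are (3 in all): OH mer, ONO trans; OH fac, ONO cis; OH mer, ONO cis.

3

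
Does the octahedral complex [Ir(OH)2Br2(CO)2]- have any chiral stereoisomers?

An octahedron has six vertices in three trans pairs; every non-trans pair is cis.
Systematic placement gives 5 geometric isomers: OH trans, Br trans, CO trans; OH cis, Br trans, CO cis; OH trans, Br cis, CO cis; OH cis, Br cis, CO cis (chiral); OH cis, Br cis, CO trans.
One of these lacks any improper symmetry element and so occurs as an enantiomeric pair, giving 5 + 1 = 6 stereoisomers in total.

yes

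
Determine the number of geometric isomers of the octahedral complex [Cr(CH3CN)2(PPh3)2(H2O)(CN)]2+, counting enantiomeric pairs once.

6

In an octahedral complex each vertex has one trans partner and four cis neighbours.
The distinct arrangements are (6 in all): CH3CN trans, PPh3 trans; CH3CN trans, PPh3 cis; CH3CN cis, PPh3 trans; CH3CN cis, PPh3 cis (3 arrangements, 2 chiral).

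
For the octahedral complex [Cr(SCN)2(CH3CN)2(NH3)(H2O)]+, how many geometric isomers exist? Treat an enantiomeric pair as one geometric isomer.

An octahedron has six vertices in three trans pairs; every non-trans pair is cis.
There are 6 geometric isomers: SCN trans, CH3CN trans; SCN cis, CH3CN trans; SCN trans, CH3CN cis; SCN cis, CH3CN cis (3 arrangements, 2 chiral).

6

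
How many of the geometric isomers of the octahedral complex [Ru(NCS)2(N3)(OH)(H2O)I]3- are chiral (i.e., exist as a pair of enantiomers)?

6

Exhaustive case analysis gives 9 geometric isomers.
Of these, 6 lack any improper symmetry element and so occur as enantiomeric pairs, giving 9 + 6 = 15 stereoisomers in total.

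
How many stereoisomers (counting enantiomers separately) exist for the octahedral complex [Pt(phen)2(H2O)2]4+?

3

The six octahedral sites form three mutually perpendicular trans pairs.
Each phen is bidentate and must span two cis positions.
Systematic placement gives 2 geometric isomers: H2O trans; H2O cis (chiral).
One of these lacks any improper symmetry element and so occurs as an enantiomeric pair, giving 2 + 1 = 3 stereoisomers in total.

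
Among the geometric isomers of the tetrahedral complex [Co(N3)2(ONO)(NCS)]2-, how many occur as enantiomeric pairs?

0

All four vertices of a tetrahedron are equivalent and mutually adjacent, so cis/trans isomerism cannot arise.
Only one geometric arrangement is possible.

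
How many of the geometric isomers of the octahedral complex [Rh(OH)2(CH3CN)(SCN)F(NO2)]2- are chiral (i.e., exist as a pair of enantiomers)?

6

The six octahedral sites form three mutually perpendicular trans pairs.
Systematic enumeration (placing each ligand type in turn and discarding arrangements equivalent by rotation or reflection) gives 9 geometric isomers.
Of these, 6 lack any improper symmetry element and so occur as enantiomeric pairs, giving 9 + 6 = 15 stereoisomers in total.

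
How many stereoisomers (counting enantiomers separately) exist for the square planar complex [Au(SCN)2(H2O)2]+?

A square has two trans pairs of vertices; adjacent vertices are cis.
The distinct arrangements are (2 in all): SCN cis; SCN trans.
Each arrangement has an internal mirror plane or centre of symmetry, so none is chiral.

2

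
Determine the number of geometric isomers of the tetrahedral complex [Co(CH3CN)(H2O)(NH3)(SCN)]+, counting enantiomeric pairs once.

All four vertices of a tetrahedron are equivalent and mutually adjacent, so cis/trans isomerism cannot arise.
Only one geometric arrangement is possible; it has no improper symmetry element, so it exists as a pair of enantiomers (2 stereoisomers).

1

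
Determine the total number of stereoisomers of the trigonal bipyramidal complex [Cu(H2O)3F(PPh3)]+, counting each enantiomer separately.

4

A trigonal bipyramid has two axial and three equatorial sites, which are chemically inequivalent.
The distinct arrangements are (4 in all): F axial, PPh3 equatorial; F axial, PPh3 axial; F equatorial, PPh3 equatorial; F equatorial, PPh3 axial.
Each arrangement has an internal mirror plane or centre of symmetry, so none is chiral.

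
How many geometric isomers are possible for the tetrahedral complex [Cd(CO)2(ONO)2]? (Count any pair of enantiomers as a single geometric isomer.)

1

In a tetrahedral complex all four positions are equivalent and every pair of ligands is adjacent — there is no cis/trans distinction.
Only one geometric arrangement is possible.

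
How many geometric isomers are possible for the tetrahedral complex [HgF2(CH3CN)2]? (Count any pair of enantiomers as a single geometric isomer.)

In a tetrahedral complex all four positions are equivalent and every pair of ligands is adjacent — there is no cis/trans distinction.
Only one geometric arrangement is possible.

1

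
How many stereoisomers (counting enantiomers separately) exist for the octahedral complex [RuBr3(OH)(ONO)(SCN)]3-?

The six octahedral sites form three mutually perpendicular trans pairs.
Working through the distinct placements yields 4 geometric isomers: Br mer (3 arrangements); Br fac (chiral).
One of these lacks any improper symmetry element and so occurs as an enantiomeric pair, giving 4 + 1 = 5 stereoisomers in total.

5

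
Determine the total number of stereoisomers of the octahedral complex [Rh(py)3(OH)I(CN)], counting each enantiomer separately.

An octahedron has six vertices in three trans pairs; every non-trans pair is cis.
The distinct arrangements are (4 in all): py mer (3 arrangements); py fac (chiral).
One of these lacks any improper symmetry element and so occurs as an enantiomeric pair, giving 4 + 1 = 5 stereoisomers in total.

5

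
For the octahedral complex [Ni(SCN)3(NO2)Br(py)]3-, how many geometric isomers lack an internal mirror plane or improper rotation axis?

The six octahedral sites form three mutually perpendicular trans pairs.
Working through the distinct placements yields 4 geometric isomers: SCN mer (3 arrangements); SCN fac (chiral).
One of these lacks any improper symmetry element and so occurs as an enantiomeric pair, giving 4 + 1 = 5 stereoisomers in total.

1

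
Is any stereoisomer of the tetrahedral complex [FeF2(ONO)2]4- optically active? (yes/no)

All four vertices of a tetrahedron are equivalent and mutually adjacent, so cis/trans isomerism cannot arise.
Only one geometric arrangement is possible.

no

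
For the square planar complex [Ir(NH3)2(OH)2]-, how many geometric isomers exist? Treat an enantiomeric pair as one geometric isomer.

Systematic placement gives 2 geometric isomers: NH3 cis; NH3 trans.

2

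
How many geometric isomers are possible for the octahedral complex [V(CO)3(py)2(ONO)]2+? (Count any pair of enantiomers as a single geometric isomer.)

3

In an octahedral complex each vertex has one trans partner and four cis neighbours.
Systematic placement gives 3 geometric isomers: CO mer, py trans; CO mer, py cis; CO fac, py cis.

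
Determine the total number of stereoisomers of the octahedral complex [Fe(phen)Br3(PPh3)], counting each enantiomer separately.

The six octahedral sites form three mutually perpendicular trans pairs.
Each phen is bidentate and must span two cis positions.
Working through the distinct placements yields 2 geometric isomers: Br mer; Br fac.
Each arrangement has an internal mirror plane or centre of symmetry, so none is chiral.

2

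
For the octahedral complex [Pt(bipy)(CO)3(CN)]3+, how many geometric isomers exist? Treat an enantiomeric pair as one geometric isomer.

In an octahedral complex each vertex has one trans partner and four cis neighbours.
Each bipy is bidentate and must span two cis positions.
The distinct arrangements are (2 in all): CO fac; CO mer.

2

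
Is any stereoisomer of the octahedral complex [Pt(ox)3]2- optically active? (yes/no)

An octahedron has six vertices in three trans pairs; every non-trans pair is cis.
Each ox is bidentate and must span two cis positions.
Only one geometric arrangement is possible; it has no improper symmetry element, so it exists as a pair of enantiomers (2 stereoisomers).

yes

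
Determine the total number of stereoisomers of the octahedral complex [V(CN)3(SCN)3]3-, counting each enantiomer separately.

2

The six octahedral sites form three mutually perpendicular trans pairs.
The distinct arrangements are (2 in all): CN mer; CN fac.
Each arrangement has an internal mirror plane or centre of symmetry, so none is chiral.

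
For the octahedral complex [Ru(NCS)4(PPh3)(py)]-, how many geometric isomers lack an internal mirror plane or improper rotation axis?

The six octahedral sites form three mutually perpendicular trans pairs.
There are 2 geometric isomers: PPh3 and py mutually trans; PPh3 and py mutually cis.
Each arrangement has an internal mirror plane or centre of symmetry, so none is chiral.

0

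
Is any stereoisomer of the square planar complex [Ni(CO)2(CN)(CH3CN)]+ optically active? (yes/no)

no

In a square planar complex each vertex has one trans partner and two cis neighbours.
The distinct arrangements are (2 in all): CO cis; CO trans.
Each arrangement has an internal mirror plane or centre of symmetry, so none is chiral.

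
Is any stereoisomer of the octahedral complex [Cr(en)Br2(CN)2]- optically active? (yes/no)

yes

Each en is bidentate and must span two cis positions.
Working through the distinct placements yields 3 geometric isomers: Br trans, CN cis; Br cis, CN cis (chiral); Br cis, CN trans.
One of these lacks any improper symmetry element and so occurs as an enantiomeric pair, giving 3 + 1 = 4 stereoisomers in total.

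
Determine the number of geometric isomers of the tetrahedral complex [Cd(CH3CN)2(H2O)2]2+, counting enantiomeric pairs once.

1

All four vertices of a tetrahedron are equivalent and mutually adjacent, so cis/trans isomerism cannot arise.
Only one geometric arrangement is possible.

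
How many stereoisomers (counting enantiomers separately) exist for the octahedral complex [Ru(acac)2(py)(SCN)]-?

3

An octahedron has six vertices in three trans pairs; every non-trans pair is cis.
Each acac is bidentate and must span two cis positions.
Systematic placement gives 2 geometric isomers: py and SCN mutually cis (chiral); py and SCN mutually trans.
One of these lacks any improper symmetry element and so occurs as an enantiomeric pair, giving 2 + 1 = 3 stereoisomers in total.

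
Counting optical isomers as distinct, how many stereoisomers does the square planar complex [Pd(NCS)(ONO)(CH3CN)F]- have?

In a square planar complex each vertex has one trans partner and two cis neighbours.
The distinct arrangements are (3 in all): (CH3CN/NCS trans, F/ONO trans); (CH3CN/ONO trans, F/NCS trans); (CH3CN/F trans, NCS/ONO trans).
Each arrangement has an internal mirror plane or centre of symmetry, so none is chiral.

3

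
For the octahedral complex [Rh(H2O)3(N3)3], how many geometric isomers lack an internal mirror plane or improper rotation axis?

0

In an octahedral complex each vertex has one trans partner and four cis neighbours.
There are 2 geometric isomers: H2O mer; H2O fac.
Each arrangement has an internal mirror plane or centre of symmetry, so none is chiral.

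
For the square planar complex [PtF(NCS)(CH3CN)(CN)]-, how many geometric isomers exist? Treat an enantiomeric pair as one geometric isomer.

Working through the distinct placements yields 3 geometric isomers: (CH3CN/F trans, CN/NCS trans); (CH3CN/NCS trans, CN/F trans); (CH3CN/CN trans, F/NCS trans).

3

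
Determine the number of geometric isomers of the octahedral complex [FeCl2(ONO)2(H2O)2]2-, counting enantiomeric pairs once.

An octahedron has six vertices in three trans pairs; every non-trans pair is cis.
Working through the distinct placements yields 5 geometric isomers: Cl trans, ONO trans, H2O trans; Cl trans, ONO cis, H2O cis; Cl cis, ONO trans, H2O cis; Cl cis, ONO cis, H2O cis (chiral); Cl cis, ONO cis, H2O trans.

5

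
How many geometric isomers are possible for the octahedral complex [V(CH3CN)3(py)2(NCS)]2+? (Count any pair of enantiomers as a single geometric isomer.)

The six octahedral sites form three mutually perpendicular trans pairs.
Systematic placement gives 3 geometric isomers: CH3CN mer, py trans; CH3CN mer, py cis; CH3CN fac, py cis.

3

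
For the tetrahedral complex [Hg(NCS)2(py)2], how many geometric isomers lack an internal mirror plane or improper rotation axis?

0

In a tetrahedral complex all four positions are equivalent and every pair of ligands is adjacent — there is no cis/trans distinction.
Only one geometric arrangement is possible.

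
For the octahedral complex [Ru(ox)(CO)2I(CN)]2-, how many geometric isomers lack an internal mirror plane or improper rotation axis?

2

Each ox is bidentate and must span two cis positions.
Working through the distinct placements yields 4 geometric isomers: CO cis (3 arrangements, 2 chiral); CO trans.
Of these, 2 lack any improper symmetry element and so occur as enantiomeric pairs, giving 4 + 2 = 6 stereoisomers in total.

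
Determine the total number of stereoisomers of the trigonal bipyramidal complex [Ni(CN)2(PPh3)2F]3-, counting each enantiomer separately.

Systematic enumeration (placing each ligand type in turn and discarding arrangements equivalent by rotation or reflection) gives 5 geometric isomers.
One of these lacks any improper symmetry element and so occurs as an enantiomeric pair, giving 5 + 1 = 6 stereoisomers in total.

6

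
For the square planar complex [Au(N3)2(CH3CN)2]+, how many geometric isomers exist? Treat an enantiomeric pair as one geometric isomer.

2

Working through the distinct placements yields 2 geometric isomers: N3 cis; N3 trans.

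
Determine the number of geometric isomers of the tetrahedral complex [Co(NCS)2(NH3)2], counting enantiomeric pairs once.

All four vertices of a tetrahedron are equivalent and mutually adjacent, so cis/trans isomerism cannot arise.
Only one geometric arrangement is possible.

1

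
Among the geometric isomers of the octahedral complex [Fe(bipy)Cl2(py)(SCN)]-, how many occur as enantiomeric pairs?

2

Each bipy is bidentate and must span two cis positions.
Systematic placement gives 4 geometric isomers: Cl trans; Cl cis (3 arrangements, 2 chiral).
Of these, 2 lack any improper symmetry element and so occur as enantiomeric pairs, giving 4 + 2 = 6 stereoisomers in total.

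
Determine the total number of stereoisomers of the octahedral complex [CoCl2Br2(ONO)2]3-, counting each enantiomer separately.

An octahedron has six vertices in three trans pairs; every non-trans pair is cis.
There are 5 geometric isomers: Cl trans, Br trans, ONO trans; Cl cis, Br trans, ONO cis; Cl cis, Br cis, ONO trans; Cl cis, Br cis, ONO cis (chiral); Cl trans, Br cis, ONO cis.
One of these lacks any improper symmetry element and so occurs as an enantiomeric pair, giving 5 + 1 = 6 stereoisomers in total.

6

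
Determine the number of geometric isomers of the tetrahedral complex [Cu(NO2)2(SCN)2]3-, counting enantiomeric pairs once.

In a tetrahedral complex all four positions are equivalent and every pair of ligands is adjacent — there is no cis/trans distinction.
Only one geometric arrangement is possible.

1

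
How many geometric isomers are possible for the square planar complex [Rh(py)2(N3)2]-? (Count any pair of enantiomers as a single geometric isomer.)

2

In a square planar complex each vertex has one trans partner and two cis neighbours.
Working through the distinct placements yields 2 geometric isomers: py cis; py trans.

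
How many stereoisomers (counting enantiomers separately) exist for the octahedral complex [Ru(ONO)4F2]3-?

In an octahedral complex each vertex has one trans partner and four cis neighbours.
Working through the distinct placements yields 2 geometric isomers: F trans; F cis.
Each arrangement has an internal mirror plane or centre of symmetry, so none is chiral.

2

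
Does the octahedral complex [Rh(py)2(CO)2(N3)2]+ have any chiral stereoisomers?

yes

Working through the distinct placements yields 5 geometric isomers: py trans, CO trans, N3 trans; py cis, CO trans, N3 cis; py trans, CO cis, N3 cis; py cis, CO cis, N3 cis (chiral); py cis, CO cis, N3 trans.
One of these lacks any improper symmetry element and so occurs as an enantiomeric pair, giving 5 + 1 = 6 stereoisomers in total.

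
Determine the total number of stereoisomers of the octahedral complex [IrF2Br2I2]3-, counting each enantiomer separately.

6

An octahedron has six vertices in three trans pairs; every non-trans pair is cis.
Systematic placement gives 5 geometric isomers: F trans, Br trans, I trans; F cis, Br trans, I cis; F cis, Br cis, I trans; F cis, Br cis, I cis (chiral); F trans, Br cis, I cis.
One of these lacks any improper symmetry element and so occurs as an enantiomeric pair, giving 5 + 1 = 6 stereoisomers in total.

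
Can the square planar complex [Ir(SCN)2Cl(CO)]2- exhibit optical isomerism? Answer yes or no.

In a square planar complex each vertex has one trans partner and two cis neighbours.
The distinct arrangements are (2 in all): SCN cis; SCN trans.
Each arrangement has an internal mirror plane or centre of symmetry, so none is chiral.

no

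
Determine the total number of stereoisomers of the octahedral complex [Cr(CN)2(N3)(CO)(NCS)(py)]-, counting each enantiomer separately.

In an octahedral complex each vertex has one trans partner and four cis neighbours.
Placing the ligands in turn and identifying arrangements related by rotation or reflection leaves 9 distinct geometric isomers.
Of these, 6 lack any improper symmetry element and so occur as enantiomeric pairs, giving 9 + 6 = 15 stereoisomers in total.

15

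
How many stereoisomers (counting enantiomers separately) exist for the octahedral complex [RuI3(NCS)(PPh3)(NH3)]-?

5

The distinct arrangements are (4 in all): I mer (3 arrangements); I fac (chiral).
One of these lacks any improper symmetry element and so occurs as an enantiomeric pair, giving 4 + 1 = 5 stereoisomers in total.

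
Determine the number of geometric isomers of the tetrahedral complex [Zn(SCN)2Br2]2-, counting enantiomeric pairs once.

1

Only one geometric arrangement is possible.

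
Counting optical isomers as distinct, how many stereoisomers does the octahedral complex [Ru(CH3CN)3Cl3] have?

The six octahedral sites form three mutually perpendicular trans pairs.
Systematic placement gives 2 geometric isomers: CH3CN mer; CH3CN fac.
Each arrangement has an internal mirror plane or centre of symmetry, so none is chiral.

2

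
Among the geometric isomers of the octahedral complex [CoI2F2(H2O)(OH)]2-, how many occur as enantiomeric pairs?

2

Working through the distinct placements yields 6 geometric isomers: I cis, F trans; I trans, F trans; I cis, F cis (3 arrangements, 2 chiral); I trans, F cis.
Of these, 2 lack any improper symmetry element and so occur as enantiomeric pairs, giving 6 + 2 = 8 stereoisomers in total.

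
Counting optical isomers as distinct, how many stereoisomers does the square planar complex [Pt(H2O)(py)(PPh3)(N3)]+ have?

3

A square has two trans pairs of vertices; adjacent vertices are cis.
Systematic placement gives 3 geometric isomers: (H2O/PPh3 trans, N3/py trans); (H2O/py trans, N3/PPh3 trans); (H2O/N3 trans, PPh3/py trans).
Each arrangement has an internal mirror plane or centre of symmetry, so none is chiral.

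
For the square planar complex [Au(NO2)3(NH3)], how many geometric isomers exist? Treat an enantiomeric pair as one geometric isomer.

In a square planar complex each vertex has one trans partner and two cis neighbours.
Only one geometric arrangement is possible.

1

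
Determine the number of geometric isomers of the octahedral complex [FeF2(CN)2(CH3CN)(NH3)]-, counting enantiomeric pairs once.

Systematic placement gives 6 geometric isomers: F cis, CN cis (3 arrangements, 2 chiral); F trans, CN cis; F cis, CN trans; F trans, CN trans.

6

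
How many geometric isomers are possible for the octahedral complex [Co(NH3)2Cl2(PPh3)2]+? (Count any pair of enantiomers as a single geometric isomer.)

5

The six octahedral sites form three mutually perpendicular trans pairs.
Systematic placement gives 5 geometric isomers: NH3 trans, Cl trans, PPh3 trans; NH3 cis, Cl trans, PPh3 cis; NH3 cis, Cl cis, PPh3 trans; NH3 cis, Cl cis, PPh3 cis (chiral); NH3 trans, Cl cis, PPh3 cis.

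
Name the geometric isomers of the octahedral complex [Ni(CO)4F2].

There are 2 geometric isomers: F trans; F cis.

cis and trans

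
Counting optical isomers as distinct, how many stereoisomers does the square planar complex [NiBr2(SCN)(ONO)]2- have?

The distinct arrangements are (2 in all): Br cis; Br trans.
Each arrangement has an internal mirror plane or centre of symmetry, so none is chiral.

2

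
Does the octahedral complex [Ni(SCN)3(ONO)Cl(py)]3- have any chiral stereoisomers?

yes

The six octahedral sites form three mutually perpendicular trans pairs.
The distinct arrangements are (4 in all): SCN mer (3 arrangements); SCN fac (chiral).
One of these lacks any improper symmetry element and so occurs as an enantiomeric pair, giving 4 + 1 = 5 stereoisomers in total.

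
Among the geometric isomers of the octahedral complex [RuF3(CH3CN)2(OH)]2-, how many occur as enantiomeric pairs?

0

Systematic placement gives 3 geometric isomers: F mer, CH3CN trans; F fac, CH3CN cis; F mer, CH3CN cis.
Each arrangement has an internal mirror plane or centre of symmetry, so none is chiral.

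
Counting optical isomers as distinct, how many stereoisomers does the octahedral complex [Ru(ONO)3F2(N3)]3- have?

The six octahedral sites form three mutually perpendicular trans pairs.
The distinct arrangements are (3 in all): ONO mer, F trans; ONO mer, F cis; ONO fac, F cis.
Each arrangement has an internal mirror plane or centre of symmetry, so none is chiral.

3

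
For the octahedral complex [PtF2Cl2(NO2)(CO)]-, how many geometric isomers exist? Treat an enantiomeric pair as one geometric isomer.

6

An octahedron has six vertices in three trans pairs; every non-trans pair is cis.
There are 6 geometric isomers: F cis, Cl cis (3 arrangements, 2 chiral); F trans, Cl cis; F cis, Cl trans; F trans, Cl trans.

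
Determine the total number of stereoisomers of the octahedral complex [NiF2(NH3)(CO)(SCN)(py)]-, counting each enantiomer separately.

The six octahedral sites form three mutually perpendicular trans pairs.
Placing the ligands in turn and identifying arrangements related by rotation or reflection leaves 9 distinct geometric isomers.
Of these, 6 lack any improper symmetry element and so occur as enantiomeric pairs, giving 9 + 6 = 15 stereoisomers in total.

15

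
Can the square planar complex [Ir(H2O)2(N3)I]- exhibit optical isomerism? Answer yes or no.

no

In a square planar complex each vertex has one trans partner and two cis neighbours.
Working through the distinct placements yields 2 geometric isomers: H2O cis; H2O trans.
Each arrangement has an internal mirror plane or centre of symmetry, so none is chiral.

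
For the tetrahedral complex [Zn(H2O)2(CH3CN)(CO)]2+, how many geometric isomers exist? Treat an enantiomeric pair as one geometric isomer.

In a tetrahedral complex all four positions are equivalent and every pair of ligands is adjacent — there is no cis/trans distinction.
Only one geometric arrangement is possible.

1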